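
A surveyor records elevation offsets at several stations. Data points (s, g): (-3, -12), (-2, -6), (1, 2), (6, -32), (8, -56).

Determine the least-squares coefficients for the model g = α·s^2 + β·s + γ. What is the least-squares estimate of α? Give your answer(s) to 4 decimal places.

α = -1.0352

The normal equations are: 5490·α + 694·β + 114·γ = -4866;  694·α + 114·β + 10·γ = -590;  114·α + 10·β + 5·γ = -104.
Inverting the 3×3 Gram matrix, [α, β, γ]ᵀ = [-2207/2132, 2277/2132, 355/533]ᵀ.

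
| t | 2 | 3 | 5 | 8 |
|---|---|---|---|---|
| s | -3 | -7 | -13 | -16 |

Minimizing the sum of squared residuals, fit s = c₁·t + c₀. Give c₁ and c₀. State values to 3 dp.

The normal system MᵀM·[c₁, c₀]ᵀ = Mᵀs is [[102, 18]; [18, 4]]·[c₁, c₀]ᵀ = [-220, -39]ᵀ.
Determinant 102·4 − 18² = 84.
c₁ = ((-220)·4 − 18·(-39))/84 = -89/42; c₀ = (102·(-39) − 18·(-220))/84 = -3/14.

c₁ = -2.119, c₀ = -0.214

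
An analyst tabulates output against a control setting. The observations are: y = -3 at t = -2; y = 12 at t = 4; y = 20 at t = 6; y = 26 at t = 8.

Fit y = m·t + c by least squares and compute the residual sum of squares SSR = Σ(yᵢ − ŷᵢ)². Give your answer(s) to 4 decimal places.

AᵀA·[m, c]ᵀ = Aᵀy reads: 120·m + 16·c = 382;  16·m + 4·c = 55.
(Σt·t = 120, Σt = 16, Σ1 = 4, Σt·y = 382, Σy = 55.)
det = 120·4 − 16² = 224.
m = (382·4 − 16·55)/224 = 81/28; c = (120·55 − 16·382)/224 = 61/28.
Residuals: 17/28, -7/4, 13/28, 19/28; SSR = 115/28.

SSR = 4.1071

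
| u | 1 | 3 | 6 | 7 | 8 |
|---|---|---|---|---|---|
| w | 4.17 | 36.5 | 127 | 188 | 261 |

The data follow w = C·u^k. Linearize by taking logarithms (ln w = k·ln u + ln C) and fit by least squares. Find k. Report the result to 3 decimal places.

k = 1.959

Taking logs, ln w = k·ln u + ln C, so regress ln w on ln u.
Σln u = 6.9157, Σ(ln u)² = 12.5280, Σln w = 20.6704, Σln u·ln w = 34.3924.
Equations: 12.5280·k + 6.9157·ln C = 34.3924;  6.9157·k + 5·ln C = 20.6704.
Solving (det = 14.8127): k = 1.95855, ln C = 1.42512.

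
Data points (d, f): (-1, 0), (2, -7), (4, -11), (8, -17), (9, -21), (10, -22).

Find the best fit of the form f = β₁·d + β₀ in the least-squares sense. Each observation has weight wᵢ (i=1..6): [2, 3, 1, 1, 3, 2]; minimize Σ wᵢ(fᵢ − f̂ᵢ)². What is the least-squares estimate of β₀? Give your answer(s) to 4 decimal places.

Normal-equation sums: Σwᵢ·d·d = 537, Σwᵢ·d = 63, Σwᵢ·1 = 12.
For MᵀWf: Σwᵢ·d·f = -1229, Σwᵢ·f = -156.
So MᵀWM·[β₁, β₀]ᵀ = MᵀWf: [[537, 63]; [63, 12]]·[β₁, β₀]ᵀ = [-1229, -156]ᵀ.
Eliminating β₀: 12·(row 1) − 63·(row 2) gives 2475·β₁ = 12·(-1229) − 63·(-156) = -4920, so β₁ = -328/165.
Then β₀ = ((-156) − 63·(-328/165))/12 = -141/55.

β₀ = -2.5636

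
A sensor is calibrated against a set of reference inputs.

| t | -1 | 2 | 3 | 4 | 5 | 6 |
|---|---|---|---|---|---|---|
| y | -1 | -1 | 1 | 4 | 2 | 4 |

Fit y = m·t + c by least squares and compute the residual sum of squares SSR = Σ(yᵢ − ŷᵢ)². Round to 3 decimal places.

SSR = 7.589

From the data, Σt·t = 91, Σt = 19, Σ1 = 6.
Right-hand side: Σt·y = 52, Σy = 9.
MᵀM·[m, c]ᵀ = Mᵀy becomes [[91, 19]; [19, 6]]·[m, c]ᵀ = [52, 9]ᵀ.
det = 91·6 − 19² = 185.
m = (52·6 − 19·9)/185 = 141/185; c = (91·9 − 19·52)/185 = -169/185.
Residuals: 25/37, -298/185, -69/185, 69/37, -166/185, 63/185; SSR = 1404/185.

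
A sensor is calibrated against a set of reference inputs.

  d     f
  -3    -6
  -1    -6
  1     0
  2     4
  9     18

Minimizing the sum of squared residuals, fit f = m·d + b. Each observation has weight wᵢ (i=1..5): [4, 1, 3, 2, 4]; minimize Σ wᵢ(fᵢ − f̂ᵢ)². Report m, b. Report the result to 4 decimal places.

m = 2.0631, b = -0.8496

Sums needed: Σwᵢ·d·d = 372, Σwᵢ·d = 30, Σwᵢ·1 = 14.
And Σwᵢ·d·f = 742, Σwᵢ·f = 50.
So XᵀWX·[m, b]ᵀ = XᵀWf: [[372, 30]; [30, 14]]·[m, b]ᵀ = [742, 50]ᵀ.
Eliminating b: 14·(row 1) − 30·(row 2) gives 4308·m = 14·742 − 30·50 = 8888, so m = 2222/1077.
Then b = (50 − 30·(2222/1077))/14 = -305/359.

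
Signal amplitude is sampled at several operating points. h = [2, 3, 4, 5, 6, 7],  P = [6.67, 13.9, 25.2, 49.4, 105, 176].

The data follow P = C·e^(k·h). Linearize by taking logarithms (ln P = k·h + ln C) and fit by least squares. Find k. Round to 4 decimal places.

k = 0.6601

Let Y = ln P. Fitting Y = k·h + ln C by least squares:
Σh = 27.0000, Σ(h)² = 139.0000, Σln P = 21.4807, Σh·ln P = 108.2152.
Equations: 139.0000·k + 27.0000·ln C = 108.2152;  27.0000·k + 6·ln C = 21.4807.
Δ = 139.0000·6 − (27.0000)² = 105.0000; k = (108.2152·6 − 27.0000·21.4807)/105.0000 = 0.66010, ln C = (139.0000·21.4807 − 27.0000·108.2152)/105.0000 = 0.60966.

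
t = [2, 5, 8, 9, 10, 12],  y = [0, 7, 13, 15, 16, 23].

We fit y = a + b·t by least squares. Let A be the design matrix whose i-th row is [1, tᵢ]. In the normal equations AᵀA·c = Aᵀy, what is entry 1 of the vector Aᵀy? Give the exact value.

Entry 1 ↔ basis 1, so (Aᵀy)_{1} = Σᵢ yᵢ = (1)·(0) + (1)·(7) + (1)·(13) + (1)·(15) + (1)·(16) + (1)·(23) = 74.

74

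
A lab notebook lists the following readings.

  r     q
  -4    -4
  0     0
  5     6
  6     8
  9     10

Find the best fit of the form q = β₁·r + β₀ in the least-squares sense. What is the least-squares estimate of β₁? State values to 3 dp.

β₁ = 1.124

Forming MᵀM = [[158, 16]; [16, 5]] and Mᵀq = [184, 20]ᵀ gives MᵀM·[β₁, β₀]ᵀ = Mᵀq.
Δ = 158·5 − 16² = 534.
β₁ = (184·5 − 16·20)/534 = 100/89; β₀ = (158·20 − 16·184)/534 = 36/89.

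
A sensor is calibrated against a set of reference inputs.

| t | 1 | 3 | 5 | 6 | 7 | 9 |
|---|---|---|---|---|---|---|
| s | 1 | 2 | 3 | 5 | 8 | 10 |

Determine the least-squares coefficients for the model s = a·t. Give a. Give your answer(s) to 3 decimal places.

Compute the Gram sums: Σt·t = 201.
Moment sums: Σt·s = 198.
So AᵀA·[a]ᵀ = Aᵀs: [[201]]·[a]ᵀ = [198]ᵀ.
Hence a = 198 / 201 ≈ 0.985075.

a = 0.985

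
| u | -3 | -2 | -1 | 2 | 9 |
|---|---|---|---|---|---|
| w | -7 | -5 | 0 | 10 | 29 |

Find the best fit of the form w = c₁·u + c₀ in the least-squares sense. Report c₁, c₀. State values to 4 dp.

c₁ = 3.0319, c₀ = 2.3681

Normal-equation sums: Σu·u = 99, Σu = 5, Σ1 = 5.
Moment sums: Σu·w = 312, Σw = 27.
So XᵀX·[c₁, c₀]ᵀ = Xᵀw: [[99, 5]; [5, 5]]·[c₁, c₀]ᵀ = [312, 27]ᵀ.
Δ = 99·5 − 5² = 470.
c₁ = (312·5 − 5·27)/470 = 285/94; c₀ = (99·27 − 5·312)/470 = 1113/470.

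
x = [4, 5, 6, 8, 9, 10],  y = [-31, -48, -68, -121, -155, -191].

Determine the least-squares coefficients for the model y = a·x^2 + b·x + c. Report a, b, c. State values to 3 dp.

a = -2.046, b = 1.964, c = -6.286

Sums needed: Σx^2·x^2 = 22834, Σx^2·x = 2646, Σx^2 = 322, Σx·x = 322, Σx = 42, Σ1 = 6.
For Aᵀy: Σx^2·y = -43543, Σx·y = -5045, Σy = -614.
AᵀA·[a, b, c]ᵀ = Aᵀy becomes [[22834, 2646, 322]; [2646, 322, 42]; [322, 42, 6]]·[a, b, c]ᵀ = [-43543, -5045, -614]ᵀ.
Inverting the 3×3 Gram matrix, [a, b, c]ᵀ = [-401/196, 55/28, -44/7]ᵀ.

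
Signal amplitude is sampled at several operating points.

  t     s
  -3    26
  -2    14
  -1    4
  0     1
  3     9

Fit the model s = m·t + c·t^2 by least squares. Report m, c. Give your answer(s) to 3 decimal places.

Forming XᵀX = [[23, -9]; [-9, 179]] and Xᵀs = [-83, 375]ᵀ gives XᵀX·[m, c]ᵀ = Xᵀs.
det = 23·179 − (-9)² = 4036.
m = ((-83)·179 − (-9)·375)/4036 = -5741/2018; c = (23·375 − (-9)·(-83))/4036 = 3939/2018.

m = -2.845, c = 1.952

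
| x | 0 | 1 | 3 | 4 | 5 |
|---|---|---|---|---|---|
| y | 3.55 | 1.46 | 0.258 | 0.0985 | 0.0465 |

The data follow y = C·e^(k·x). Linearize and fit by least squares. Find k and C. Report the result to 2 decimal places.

k = -0.88, C = 3.51

Taking logs, ln y = k·x + ln C, so regress ln y on x.
Σx = 13.0000, Σ(x)² = 51.0000, Σln y = -5.0954, Σx·ln y = -28.2983.
Equations: 51.0000·k + 13.0000·ln C = -28.2983;  13.0000·k + 5·ln C = -5.0954.
Slope k = (n·Σx·ln y − Σx·Σln y)/(n·Σ(x)² − (Σx)²) = (5·-28.2983 − 13.0000·-5.0954)/86.0000 = -0.87501; ln C = (Σln y − k·Σx)/n = 1.25595, so C = exp(1.25595) = 3.51116.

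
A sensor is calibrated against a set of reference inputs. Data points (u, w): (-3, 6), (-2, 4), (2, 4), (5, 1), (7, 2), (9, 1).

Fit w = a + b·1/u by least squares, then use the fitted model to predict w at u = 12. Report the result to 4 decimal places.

The normal equations are: 6·a + (38/315)·b = 18;  (38/315)·a + (135713/198450)·b = -442/315.
Determinant 6·(135713/198450) − (38/315)² = 81139/19845.
a = (18·(135713/198450) − (38/315)·(-442/315))/(81139/19845) = 1238213/405695; b = (6·(-442/315) − (38/315)·18)/(81139/19845) = -210168/81139.
At u = 12: ŵ = (1238213/405695)·(1) + (-210168/81139)·(1/12) = 1150643/405695.

ŵ = 2.8362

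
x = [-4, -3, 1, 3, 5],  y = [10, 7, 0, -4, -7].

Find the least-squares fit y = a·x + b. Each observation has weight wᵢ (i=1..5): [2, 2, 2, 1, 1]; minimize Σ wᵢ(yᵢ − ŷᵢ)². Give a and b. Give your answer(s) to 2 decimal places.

With design matrix A, AᵀWA = [[86, -4]; [-4, 8]] and AᵀWy = [-169, 23]ᵀ.
Eliminating b: 8·(row 1) − (-4)·(row 2) gives 672·a = 8·(-169) − (-4)·23 = -1260, so a = -15/8.
Then b = (23 − (-4)·(-15/8))/8 = 31/16.

a = -1.88, b = 1.94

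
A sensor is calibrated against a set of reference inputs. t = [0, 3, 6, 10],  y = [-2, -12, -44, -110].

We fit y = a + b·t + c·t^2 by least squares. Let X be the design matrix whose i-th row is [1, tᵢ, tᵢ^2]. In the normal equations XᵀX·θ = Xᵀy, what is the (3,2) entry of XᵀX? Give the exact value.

1243

Row 3 ↔ basis t^2, column 2 ↔ basis t, so (XᵀX)_{3,2} = Σᵢ (t^2)·(t) = (0)·(0) + (9)·(3) + (36)·(6) + (100)·(10) = 1243.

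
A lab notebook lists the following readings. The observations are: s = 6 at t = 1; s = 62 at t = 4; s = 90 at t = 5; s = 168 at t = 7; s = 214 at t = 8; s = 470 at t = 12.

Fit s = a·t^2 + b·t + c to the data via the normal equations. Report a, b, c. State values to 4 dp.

With design matrix A, AᵀA = [[28115, 2773, 299]; [2773, 299, 37]; [299, 37, 6]] and Aᵀs = [92856, 9232, 1010]ᵀ.
Solving the 3×3 system (Gaussian elimination) gives a = 6637/2181, b = 135571/54525, c = 24586/18175.

a = 3.0431, b = 2.4864, c = 1.3527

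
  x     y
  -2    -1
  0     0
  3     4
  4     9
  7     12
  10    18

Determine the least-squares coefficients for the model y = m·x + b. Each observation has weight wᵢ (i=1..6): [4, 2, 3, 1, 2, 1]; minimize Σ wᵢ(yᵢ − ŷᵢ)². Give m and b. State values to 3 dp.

From the data, Σwᵢ·x·x = 257, Σwᵢ·x = 29, Σwᵢ·1 = 13.
For MᵀWy: Σwᵢ·x·y = 428, Σwᵢ·y = 59.
Normal equations: [[257, 29]; [29, 13]]·[m, b]ᵀ = [428, 59]ᵀ.
Eliminating b: 13·(row 1) − 29·(row 2) gives 2500·m = 13·428 − 29·59 = 3853, so m = 3853/2500.
Then b = (59 − 29·(3853/2500))/13 = 2751/2500.

m = 1.541, b = 1.100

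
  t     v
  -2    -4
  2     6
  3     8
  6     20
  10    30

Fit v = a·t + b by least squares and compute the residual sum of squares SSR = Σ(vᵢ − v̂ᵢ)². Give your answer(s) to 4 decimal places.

XᵀX·[a, b]ᵀ = Xᵀv reads: 153·a + 19·b = 464;  19·a + 5·b = 60.
(Σt·t = 153, Σt = 19, Σ1 = 5, Σt·v = 464, Σv = 60.)
Eliminating b: 5·(row 1) − 19·(row 2) gives 404·a = 5·464 − 19·60 = 1180, so a = 295/101.
Then b = (60 − 19·(295/101))/5 = 91/101.
Residuals: 95/101, -75/101, -168/101, 159/101, -11/101; SSR = 676/101.

SSR = 6.6931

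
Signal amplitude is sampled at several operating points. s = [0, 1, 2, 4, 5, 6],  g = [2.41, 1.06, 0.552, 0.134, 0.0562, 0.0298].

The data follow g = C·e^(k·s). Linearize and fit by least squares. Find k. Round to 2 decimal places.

With ln gᵢ as the transformed response and sᵢ as the regressor:
Σs = 18.0000, Σ(s)² = 82.0000, Σln g = -8.0583, Σs·ln g = -44.6435.
Equations: 82.0000·k + 18.0000·ln C = -44.6435;  18.0000·k + 6·ln C = -8.0583.
Slope k = (n·Σs·ln g − Σs·Σln g)/(n·Σ(s)² − (Σs)²) = (6·-44.6435 − 18.0000·-8.0583)/168.0000 = -0.73102; ln C = (Σln g − k·Σs)/n = 0.85001.

k = -0.73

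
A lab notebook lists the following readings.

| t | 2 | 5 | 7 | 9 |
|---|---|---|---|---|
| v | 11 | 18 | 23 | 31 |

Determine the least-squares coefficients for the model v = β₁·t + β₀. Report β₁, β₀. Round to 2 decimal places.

β₁ = 2.79, β₀ = 4.68

Entries of MᵀM: Σt·t = 159, Σt = 23, Σ1 = 4.
For Mᵀv: Σt·v = 552, Σv = 83.
Eliminating β₀: 4·(row 1) − 23·(row 2) gives 107·β₁ = 4·552 − 23·83 = 299, so β₁ = 299/107.
Then β₀ = (83 − 23·(299/107))/4 = 501/107.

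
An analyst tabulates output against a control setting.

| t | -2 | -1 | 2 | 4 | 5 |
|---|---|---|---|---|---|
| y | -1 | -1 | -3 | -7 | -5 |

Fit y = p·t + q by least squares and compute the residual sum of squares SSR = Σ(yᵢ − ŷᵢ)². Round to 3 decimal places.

Entries of MᵀM: Σt·t = 50, Σt = 8, Σ1 = 5.
And Σt·y = -56, Σy = -17.
Eliminating q: 5·(row 1) − 8·(row 2) gives 186·p = 5·(-56) − 8·(-17) = -144, so p = -24/31.
Then q = ((-17) − 8·(-24/31))/5 = -67/31.
Residuals: -12/31, 12/31, 22/31, -54/31, 32/31; SSR = 152/31.

SSR = 4.903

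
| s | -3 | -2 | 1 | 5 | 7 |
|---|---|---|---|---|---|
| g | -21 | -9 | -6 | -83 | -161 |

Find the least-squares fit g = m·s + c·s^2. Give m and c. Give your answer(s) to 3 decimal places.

m = -1.829, c = -3.009

Forming XᵀX = [[88, 434]; [434, 3124]] and Xᵀg = [-1467, -10195]ᵀ gives XᵀX·[m, c]ᵀ = Xᵀg.
det = 88·3124 − 434² = 86556.
m = ((-1467)·3124 − 434·(-10195))/86556 = -79139/43278; c = (88·(-10195) − 434·(-1467))/86556 = -130241/43278.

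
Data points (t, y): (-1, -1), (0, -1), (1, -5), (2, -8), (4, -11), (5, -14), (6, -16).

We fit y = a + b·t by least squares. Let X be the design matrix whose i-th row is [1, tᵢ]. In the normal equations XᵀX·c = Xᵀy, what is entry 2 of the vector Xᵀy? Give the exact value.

-230

Entry 2 ↔ basis t, so (Xᵀy)_{2} = Σᵢ (t)·yᵢ = (-1)·(-1) + (0)·(-1) + (1)·(-5) + (2)·(-8) + (4)·(-11) + (5)·(-14) + (6)·(-16) = -230.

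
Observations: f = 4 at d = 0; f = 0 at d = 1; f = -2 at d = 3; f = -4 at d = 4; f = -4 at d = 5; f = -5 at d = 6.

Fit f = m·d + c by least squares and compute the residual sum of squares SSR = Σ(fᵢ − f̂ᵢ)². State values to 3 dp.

Entries of XᵀX: Σd·d = 87, Σd = 19, Σ1 = 6.
For Xᵀf: Σd·f = -72, Σf = -11.
Normal equations: [[87, 19]; [19, 6]]·[m, c]ᵀ = [-72, -11]ᵀ.
det = 87·6 − 19² = 161.
m = ((-72)·6 − 19·(-11))/161 = -223/161; c = (87·(-11) − 19·(-72))/161 = 411/161.
Residuals: 233/161, -188/161, -64/161, -163/161, 60/161, 122/161; SSR = 862/161.

SSR = 5.354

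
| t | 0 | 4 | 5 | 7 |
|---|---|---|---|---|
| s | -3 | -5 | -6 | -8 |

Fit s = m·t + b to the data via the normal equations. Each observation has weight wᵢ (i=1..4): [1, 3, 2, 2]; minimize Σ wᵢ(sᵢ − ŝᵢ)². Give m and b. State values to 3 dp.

Compute the Gram sums: Σwᵢ·t·t = 196, Σwᵢ·t = 36, Σwᵢ·1 = 8.
Moment sums: Σwᵢ·t·s = -232, Σwᵢ·s = -46.
Normal equations: [[196, 36]; [36, 8]]·[m, b]ᵀ = [-232, -46]ᵀ.
Determinant 196·8 − 36² = 272.
m = ((-232)·8 − 36·(-46))/272 = -25/34; b = (196·(-46) − 36·(-232))/272 = -83/34.

m = -0.735, b = -2.441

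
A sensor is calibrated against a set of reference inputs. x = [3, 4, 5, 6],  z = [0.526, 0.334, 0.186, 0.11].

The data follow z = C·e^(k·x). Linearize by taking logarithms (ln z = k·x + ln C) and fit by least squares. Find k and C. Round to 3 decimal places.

k = -0.528, C = 2.635

With ln zᵢ as the transformed response and xᵢ as the regressor:
Σx = 18.0000, Σ(x)² = 86.0000, Σln z = -5.6284, Σx·ln z = -27.9675.
Equations: 86.0000·k + 18.0000·ln C = -27.9675;  18.0000·k + 4·ln C = -5.6284.
Δ = 86.0000·4 − (18.0000)² = 20.0000; k = (-27.9675·4 − 18.0000·-5.6284)/20.0000 = -0.52799, ln C = (86.0000·-5.6284 − 18.0000·-27.9675)/20.0000 = 0.96885, so C = exp(0.96885) = 2.63491.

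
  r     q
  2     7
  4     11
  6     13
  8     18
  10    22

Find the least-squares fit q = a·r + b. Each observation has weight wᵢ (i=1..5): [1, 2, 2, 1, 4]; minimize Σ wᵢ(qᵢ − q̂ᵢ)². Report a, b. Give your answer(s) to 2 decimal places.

a = 1.89, b = 2.87

Setting ∂/∂a … = 0 gives: 572·a + 70·b = 1282;  70·a + 10·b = 161.
(Σwᵢ·r·r = 572, Σwᵢ·r = 70, Σwᵢ·1 = 10, Σwᵢ·r·q = 1282, Σwᵢ·q = 161.)
Determinant 572·10 − 70² = 820.
a = (1282·10 − 70·161)/820 = 155/82; b = (572·161 − 70·1282)/820 = 588/205.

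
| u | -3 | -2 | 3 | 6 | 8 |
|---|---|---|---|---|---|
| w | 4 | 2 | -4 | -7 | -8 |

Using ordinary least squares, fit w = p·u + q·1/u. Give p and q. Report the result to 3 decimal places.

With design matrix X, XᵀX = [[122, 5]; [5, 33/64]] and Xᵀw = [-134, -35/6]ᵀ.
Determinant 122·(33/64) − 5² = 1213/32.
p = ((-134)·(33/64) − 5·(-35/6))/(1213/32) = -3833/3639; q = (122·(-35/6) − 5·(-134))/(1213/32) = -4000/3639.

p = -1.053, q = -1.099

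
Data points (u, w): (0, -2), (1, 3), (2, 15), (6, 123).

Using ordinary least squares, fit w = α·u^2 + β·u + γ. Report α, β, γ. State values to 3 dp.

MᵀM·[α, β, γ]ᵀ = Mᵀw reads: 1313·α + 225·β + 41·γ = 4491;  225·α + 41·β + 9·γ = 771;  41·α + 9·β + 4·γ = 139.
(Σu^2·u^2 = 1313, Σu^2·u = 225, Σu^2 = 41, Σu·u = 41, Σu = 9, Σ1 = 4, Σu^2·w = 4491, Σu·w = 771, Σw = 139.)
Row-reducing yields α = 1396/451, β = 1029/451, γ = -952/451.

α = 3.095, β = 2.282, γ = -2.111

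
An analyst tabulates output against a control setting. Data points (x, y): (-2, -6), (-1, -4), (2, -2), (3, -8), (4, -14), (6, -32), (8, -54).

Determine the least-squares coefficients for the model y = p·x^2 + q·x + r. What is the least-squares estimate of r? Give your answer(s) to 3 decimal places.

MᵀM·[p, q, r]ᵀ = Mᵀy reads: 5762·p + 818·q + 134·r = -4940;  818·p + 134·q + 20·r = -692;  134·p + 20·q + 7·r = -120.
Row-reducing yields p = -3733/4109, q = 2469/4109, r = -862/587.

r = -1.468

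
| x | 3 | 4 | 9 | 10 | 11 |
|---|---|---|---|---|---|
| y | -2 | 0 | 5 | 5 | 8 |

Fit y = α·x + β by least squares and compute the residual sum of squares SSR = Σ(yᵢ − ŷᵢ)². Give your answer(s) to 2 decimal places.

SSR = 2.25

Setting ∂/∂α … = 0 gives: 327·α + 37·β = 177;  37·α + 5·β = 16.
det = 327·5 − 37² = 266.
α = (177·5 − 37·16)/266 = 293/266; β = (327·16 − 37·177)/266 = -1317/266.
Residuals: -47/133, 145/266, 5/133, -283/266, 111/133; SSR = 599/266.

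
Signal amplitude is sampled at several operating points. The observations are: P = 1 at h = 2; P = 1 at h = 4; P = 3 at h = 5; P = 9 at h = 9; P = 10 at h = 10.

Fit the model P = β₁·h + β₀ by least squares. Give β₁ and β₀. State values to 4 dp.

Compute the Gram sums: Σh·h = 226, Σh = 30, Σ1 = 5.
Moment sums: Σh·P = 202, ΣP = 24.
Normal equations: [[226, 30]; [30, 5]]·[β₁, β₀]ᵀ = [202, 24]ᵀ.
Δ = 226·5 − 30² = 230.
β₁ = (202·5 − 30·24)/230 = 29/23; β₀ = (226·24 − 30·202)/230 = -318/115.

β₁ = 1.2609, β₀ = -2.7652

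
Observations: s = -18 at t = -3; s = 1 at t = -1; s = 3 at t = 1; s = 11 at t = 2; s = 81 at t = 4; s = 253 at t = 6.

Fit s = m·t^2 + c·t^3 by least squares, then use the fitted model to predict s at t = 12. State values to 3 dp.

Compute the Gram sums: Σt^2·t^2 = 1651, Σt^2·t^3 = 8589, Σt^3·t^3 = 51547.
Right-hand side: Σt^2·s = 10290, Σt^3·s = 60408.
So MᵀM·[m, c]ᵀ = Mᵀs: [[1651, 8589]; [8589, 51547]]·[m, c]ᵀ = [10290, 60408]ᵀ.
Determinant 1651·51547 − 8589² = 11333176.
m = (10290·51547 − 8589·60408)/11333176 = 5787159/5666588; c = (1651·60408 − 8589·10290)/11333176 = 5676399/5666588.
At t = 12: ŝ = (5787159/5666588)·(144) + (5676399/5666588)·(1728) = 2660542092/1416647.

ŝ = 1878.056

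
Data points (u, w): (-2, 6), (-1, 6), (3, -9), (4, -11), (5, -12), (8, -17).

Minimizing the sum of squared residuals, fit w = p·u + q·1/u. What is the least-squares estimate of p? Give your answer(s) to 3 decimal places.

p = -2.185

Sums needed: Σu·u = 119, Σu·1/u = 6, Σ1/u·1/u = 21301/14400.
Moment sums: Σu·w = -285, Σ1/u·w = -771/40.
So MᵀM·[p, q]ᵀ = Mᵀw: [[119, 6]; [6, 21301/14400]]·[p, q]ᵀ = [-285, -771/40]ᵀ.
Eliminating q: (21301/14400)·(row 1) − 6·(row 2) gives (2016419/14400)·p = (21301/14400)·(-285) − 6·(-771/40) = -58739/192, so p = -4405425/2016419.
Then q = ((-771/40) − 6·(-4405425/2016419))/(21301/14400) = -8405640/2016419.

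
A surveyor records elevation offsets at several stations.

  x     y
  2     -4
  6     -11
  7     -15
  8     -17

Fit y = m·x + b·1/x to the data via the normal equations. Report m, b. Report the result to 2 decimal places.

m = -2.08, b = 0.64

Entries of AᵀA: Σx·x = 153, Σx·1/x = 4, Σ1/x·1/x = 8857/28224.
Moment sums: Σx·y = -315, Σ1/x·y = -1361/168.
So AᵀA·[m, b]ᵀ = Aᵀy: [[153, 4]; [4, 8857/28224]]·[m, b]ᵀ = [-315, -1361/168]ᵀ.
Eliminating b: (8857/28224)·(row 1) − 4·(row 2) gives (100393/3136)·m = (8857/28224)·(-315) − 4·(-1361/168) = -89303/1344, so m = -625121/301179.
Then b = ((-1361/168) − 4·(-625121/301179))/(8857/28224) = 64344/100393.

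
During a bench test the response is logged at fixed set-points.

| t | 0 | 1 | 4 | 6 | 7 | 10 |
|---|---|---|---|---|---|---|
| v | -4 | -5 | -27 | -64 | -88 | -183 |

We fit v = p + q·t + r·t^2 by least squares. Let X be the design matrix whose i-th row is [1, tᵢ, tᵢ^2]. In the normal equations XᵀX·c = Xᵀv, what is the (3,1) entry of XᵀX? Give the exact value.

202

Row 3 ↔ basis t^2, column 1 ↔ basis 1, so (XᵀX)_{3,1} = Σᵢ t^2 = (0)·(1) + (1)·(1) + (16)·(1) + (36)·(1) + (49)·(1) + (100)·(1) = 202.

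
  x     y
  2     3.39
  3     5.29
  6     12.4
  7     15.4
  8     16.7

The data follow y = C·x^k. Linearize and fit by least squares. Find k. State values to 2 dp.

Let Y = ln y. Fitting Y = k·ln x + ln C by least squares:
Sums: Σln x = 7.6089, Σ(ln x)² = 13.0084, Σln y = 10.9541, Σln x·ln y = 18.3627.
Normal system: [[13.0084, 7.6089]; [7.6089, 5]]·[k, ln C]ᵀ = [18.3627, 10.9541]ᵀ.
Slope k = (n·Σln x·ln y − Σln x·Σln y)/(n·Σ(ln x)² − (Σln x)²) = (5·18.3627 − 7.6089·10.9541)/7.1473 = 1.18438; ln C = (Σln y − k·Σln x)/n = 0.38847.

k = 1.18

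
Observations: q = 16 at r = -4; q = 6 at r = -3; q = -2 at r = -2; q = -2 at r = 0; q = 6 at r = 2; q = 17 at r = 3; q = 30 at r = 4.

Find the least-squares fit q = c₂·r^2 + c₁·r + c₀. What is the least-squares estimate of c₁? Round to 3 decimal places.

c₁ = 1.810

The normal system XᵀX·[c₂, c₁, c₀]ᵀ = Xᵀq is [[706, 0, 58]; [0, 58, 0]; [58, 0, 7]]·[c₂, c₁, c₀]ᵀ = [959, 105, 71]ᵀ.
Row-reducing yields c₂ = 865/526, c₁ = 105/58, c₀ = -916/263.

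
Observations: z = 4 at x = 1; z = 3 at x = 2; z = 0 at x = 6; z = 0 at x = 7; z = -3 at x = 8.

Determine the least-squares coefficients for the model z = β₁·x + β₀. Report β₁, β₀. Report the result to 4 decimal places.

Entries of AᵀA: Σx·x = 154, Σx = 24, Σ1 = 5.
For Aᵀz: Σx·z = -14, Σz = 4.
AᵀA·[β₁, β₀]ᵀ = Aᵀz becomes [[154, 24]; [24, 5]]·[β₁, β₀]ᵀ = [-14, 4]ᵀ.
det = 154·5 − 24² = 194.
β₁ = ((-14)·5 − 24·4)/194 = -83/97; β₀ = (154·4 − 24·(-14))/194 = 476/97.

β₁ = -0.8557, β₀ = 4.9072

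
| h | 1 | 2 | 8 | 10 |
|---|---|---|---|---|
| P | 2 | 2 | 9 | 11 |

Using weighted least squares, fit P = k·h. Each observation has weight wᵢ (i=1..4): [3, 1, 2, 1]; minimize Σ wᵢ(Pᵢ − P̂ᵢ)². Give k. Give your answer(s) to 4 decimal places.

Normal-equation sums: Σwᵢ·h·h = 235.
Moment sums: Σwᵢ·h·P = 264.
k = 264/235 = 1.1234.

k = 1.1234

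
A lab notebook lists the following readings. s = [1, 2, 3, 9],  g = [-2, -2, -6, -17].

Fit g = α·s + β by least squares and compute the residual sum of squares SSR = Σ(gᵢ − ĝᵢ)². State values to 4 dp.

SSR = 2.6710

Setting ∂/∂α … = 0 gives: 95·α + 15·β = -177;  15·α + 4·β = -27.
det = 95·4 − 15² = 155.
α = ((-177)·4 − 15·(-27))/155 = -303/155; β = (95·(-27) − 15·(-177))/155 = 18/31.
Residuals: -97/155, 206/155, -111/155, 2/155; SSR = 414/155.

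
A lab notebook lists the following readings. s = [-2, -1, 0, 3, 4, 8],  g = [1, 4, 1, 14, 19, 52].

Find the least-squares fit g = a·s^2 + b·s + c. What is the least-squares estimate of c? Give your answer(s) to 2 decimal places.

c = 3.10

Forming MᵀM = [[4450, 594, 94]; [594, 94, 12]; [94, 12, 6]] and Mᵀg = [3766, 528, 91]ᵀ gives MᵀM·[a, b, c]ᵀ = Mᵀg.
Inverting the 3×3 Gram matrix, [a, b, c]ᵀ = [5003/9338, 591/322, 14484/4669]ᵀ.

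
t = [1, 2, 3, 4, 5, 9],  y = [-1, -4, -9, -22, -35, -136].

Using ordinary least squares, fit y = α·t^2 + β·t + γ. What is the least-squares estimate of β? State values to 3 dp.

β = 3.752

Normal-equation sums: Σt^2·t^2 = 7540, Σt^2·t = 954, Σt^2 = 136, Σt·t = 136, Σt = 24, Σ1 = 6.
And Σt^2·y = -12341, Σt·y = -1523, Σy = -207.
So MᵀM·[α, β, γ]ᵀ = Mᵀy: [[7540, 954, 136]; [954, 136, 24]; [136, 24, 6]]·[α, β, γ]ᵀ = [-12341, -1523, -207]ᵀ.
Row-reducing yields α = -573/278, β = 1043/278, γ = -775/278.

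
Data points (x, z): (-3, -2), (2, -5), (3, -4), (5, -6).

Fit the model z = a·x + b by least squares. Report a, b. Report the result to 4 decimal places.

a = -0.4676, b = -3.4317

Normal-equation sums: Σx·x = 47, Σx = 7, Σ1 = 4.
For Mᵀz: Σx·z = -46, Σz = -17.
So MᵀM·[a, b]ᵀ = Mᵀz: [[47, 7]; [7, 4]]·[a, b]ᵀ = [-46, -17]ᵀ.
Eliminating b: 4·(row 1) − 7·(row 2) gives 139·a = 4·(-46) − 7·(-17) = -65, so a = -65/139.
Then b = ((-17) − 7·(-65/139))/4 = -477/139.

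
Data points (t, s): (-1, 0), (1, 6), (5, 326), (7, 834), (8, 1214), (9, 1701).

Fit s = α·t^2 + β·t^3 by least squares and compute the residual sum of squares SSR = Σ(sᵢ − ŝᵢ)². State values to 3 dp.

SSR = 6.896

From the data, Σt^2·t^2 = 13685, Σt^2·t^3 = 111749, Σt^3·t^3 = 926861.
For Aᵀs: Σt^2·s = 264499, Σt^3·s = 2188415.
AᵀA·[α, β]ᵀ = Aᵀs becomes [[13685, 111749]; [111749, 926861]]·[α, β]ᵀ = [264499, 2188415]ᵀ.
det = 13685·926861 − 111749² = 196253784.
α = (264499·926861 − 111749·2188415)/196253784 = 150154951/49063446; β = (13685·2188415 − 111749·264499)/196253784 = 97740131/49063446.
Residuals: -26207410/24531723, 2582533/2725747, 11646623/24531723, 6076072/8177241, -44920246/24531723, 2323062/2725747; SSR = 169165538/24531723.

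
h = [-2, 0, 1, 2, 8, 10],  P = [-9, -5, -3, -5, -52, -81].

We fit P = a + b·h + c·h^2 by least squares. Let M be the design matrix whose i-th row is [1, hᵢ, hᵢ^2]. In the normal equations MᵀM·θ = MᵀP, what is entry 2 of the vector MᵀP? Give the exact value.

Entry 2 ↔ basis h, so (MᵀP)_{2} = Σᵢ (h)·Pᵢ = (-2)·(-9) + (0)·(-5) + (1)·(-3) + (2)·(-5) + (8)·(-52) + (10)·(-81) = -1221.

-1221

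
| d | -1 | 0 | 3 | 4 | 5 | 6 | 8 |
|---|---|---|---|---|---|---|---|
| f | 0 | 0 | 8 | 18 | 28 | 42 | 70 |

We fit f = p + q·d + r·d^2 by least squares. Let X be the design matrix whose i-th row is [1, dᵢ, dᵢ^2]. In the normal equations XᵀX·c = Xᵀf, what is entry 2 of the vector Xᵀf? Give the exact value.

1048

Entry 2 ↔ basis d, so (Xᵀf)_{2} = Σᵢ (d)·fᵢ = (-1)·(0) + (0)·(0) + (3)·(8) + (4)·(18) + (5)·(28) + (6)·(42) + (8)·(70) = 1048.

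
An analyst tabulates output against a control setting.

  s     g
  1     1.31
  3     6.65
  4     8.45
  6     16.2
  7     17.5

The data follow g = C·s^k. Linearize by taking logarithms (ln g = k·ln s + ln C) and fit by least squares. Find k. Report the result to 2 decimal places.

k = 1.35

Linearized form: ln g = k·ln s + ln C. From the 5 transformed points,
AᵀA = [[10.1257, 6.2226]; [6.2226, 5]], rhs = [15.5997, 9.9460]ᵀ  (here Σln s = 6.2226, Σ(ln s)² = 10.1257, Σln g = 9.9460, Σln s·ln g = 15.5997).
Δ = 10.1257·5 − (6.2226)² = 11.9082; k = (15.5997·5 − 6.2226·9.9460)/11.9082 = 1.35273, ln C = (10.1257·9.9460 − 6.2226·15.5997)/11.9082 = 0.30571.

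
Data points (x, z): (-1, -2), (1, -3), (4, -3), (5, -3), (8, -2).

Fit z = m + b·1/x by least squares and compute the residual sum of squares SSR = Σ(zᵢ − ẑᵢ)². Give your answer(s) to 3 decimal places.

SSR = 0.605

With design matrix A, AᵀA = [[5, 23/40]; [23/40, 3389/1600]] and Aᵀz = [-13, -13/5]ᵀ.
Determinant 5·(3389/1600) − (23/40)² = 513/50.
m = ((-13)·(3389/1600) − (23/40)·(-13/5))/(513/50) = -41665/16416; b = (5·(-13/5) − (23/40)·(-13))/(513/50) = -1105/2052.
Residuals: -7/16416, 419/5472, -199/608, -5815/16416, 4969/8208; SSR = 9931/16416.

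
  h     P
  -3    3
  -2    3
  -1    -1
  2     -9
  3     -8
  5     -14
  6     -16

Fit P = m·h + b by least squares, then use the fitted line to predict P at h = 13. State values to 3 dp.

P̂ = -31.430

Normal-equation sums: Σh·h = 88, Σh = 10, Σ1 = 7.
And Σh·P = -222, ΣP = -42.
Determinant 88·7 − 10² = 516.
m = ((-222)·7 − 10·(-42))/516 = -189/86; b = (88·(-42) − 10·(-222))/516 = -123/43.
At h = 13: P̂ = (-189/86)·(13) + (-123/43)·(1) = -2703/86.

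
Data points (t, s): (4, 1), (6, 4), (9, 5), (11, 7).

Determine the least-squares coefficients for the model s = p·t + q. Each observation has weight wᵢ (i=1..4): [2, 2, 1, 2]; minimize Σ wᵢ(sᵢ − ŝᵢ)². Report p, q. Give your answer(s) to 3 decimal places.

From the data, Σwᵢ·t·t = 427, Σwᵢ·t = 51, Σwᵢ·1 = 7.
Moment sums: Σwᵢ·t·s = 255, Σwᵢ·s = 29.
Normal equations: [[427, 51]; [51, 7]]·[p, q]ᵀ = [255, 29]ᵀ.
det = 427·7 − 51² = 388.
p = (255·7 − 51·29)/388 = 153/194; q = (427·29 − 51·255)/388 = -311/194.

p = 0.789, q = -1.603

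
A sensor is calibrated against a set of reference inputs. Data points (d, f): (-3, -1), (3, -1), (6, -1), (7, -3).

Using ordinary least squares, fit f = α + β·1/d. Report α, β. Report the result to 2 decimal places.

Compute the Gram sums: Σ1 = 4, Σ1/d = 13/42, Σ1/d·1/d = 53/196.
Moment sums: Σf = -6, Σ1/d·f = -25/42.
So AᵀA·[α, β]ᵀ = Aᵀf: [[4, 13/42]; [13/42, 53/196]]·[α, β]ᵀ = [-6, -25/42]ᵀ.
Eliminating β: (53/196)·(row 1) − (13/42)·(row 2) gives (1739/1764)·α = (53/196)·(-6) − (13/42)·(-25/42) = -2537/1764, so α = -2537/1739.
Then β = ((-25/42) − (13/42)·(-2537/1739))/(53/196) = -924/1739.

α = -1.46, β = -0.53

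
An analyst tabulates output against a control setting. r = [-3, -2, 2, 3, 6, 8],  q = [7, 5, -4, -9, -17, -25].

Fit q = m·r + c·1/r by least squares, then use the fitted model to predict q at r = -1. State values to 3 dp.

Forming XᵀX = [[126, 6]; [6, 49/64]] and Xᵀq = [-368, -379/24]ᵀ gives XᵀX·[m, c]ᵀ = Xᵀq.
Determinant 126·(49/64) − 6² = 1935/32.
m = ((-368)·(49/64) − 6·(-379/24))/(1935/32) = -5984/1935; c = (126·(-379/24) − 6·(-368))/(1935/32) = 776/215.
At r = -1: q̂ = (-5984/1935)·(-1) + (776/215)·(-1) = -200/387.

q̂ = -0.517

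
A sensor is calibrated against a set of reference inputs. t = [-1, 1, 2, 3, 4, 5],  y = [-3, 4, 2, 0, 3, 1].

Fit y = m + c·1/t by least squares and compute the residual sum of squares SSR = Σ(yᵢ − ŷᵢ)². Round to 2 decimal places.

AᵀA·[m, c]ᵀ = Aᵀy reads: 6·m + (77/60)·c = 7;  (77/60)·m + (8869/3600)·c = 179/20.
(Σ1 = 6, Σ1/t = 77/60, Σ1/t·1/t = 8869/3600, Σy = 7, Σ1/t·y = 179/20.)
Eliminating c: (8869/3600)·(row 1) − (77/60)·(row 2) gives (9457/720)·m = (8869/3600)·7 − (77/60)·(179/20) = 10367/1800, so m = 2962/6755.
Then c = ((179/20) − (77/60)·(2962/6755))/(8869/3600) = 32196/9457.
Residuals: -1609/47285, 7426/47285, -6654/47285, -74394/47285, 80876/47285, -1129/9457; SSR = 258206/47285.

SSR = 5.46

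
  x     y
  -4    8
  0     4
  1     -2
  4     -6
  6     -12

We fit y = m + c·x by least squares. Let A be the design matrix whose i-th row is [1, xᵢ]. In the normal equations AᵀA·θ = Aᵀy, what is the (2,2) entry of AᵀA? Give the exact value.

Row 2 ↔ basis x, column 2 ↔ basis x, so (AᵀA)_{2,2} = Σᵢ (x)·(x) = (-4)·(-4) + (0)·(0) + (1)·(1) + (4)·(4) + (6)·(6) = 69.

69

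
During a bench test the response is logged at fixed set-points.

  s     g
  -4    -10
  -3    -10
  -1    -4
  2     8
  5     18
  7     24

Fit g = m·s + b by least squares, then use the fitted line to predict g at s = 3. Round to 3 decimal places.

From the data, Σs·s = 104, Σs = 6, Σ1 = 6.
And Σs·g = 348, Σg = 26.
Eliminating b: 6·(row 1) − 6·(row 2) gives 588·m = 6·348 − 6·26 = 1932, so m = 23/7.
Then b = (26 − 6·(23/7))/6 = 22/21.
At s = 3: ĝ = (23/7)·(3) + (22/21)·(1) = 229/21.

ĝ = 10.905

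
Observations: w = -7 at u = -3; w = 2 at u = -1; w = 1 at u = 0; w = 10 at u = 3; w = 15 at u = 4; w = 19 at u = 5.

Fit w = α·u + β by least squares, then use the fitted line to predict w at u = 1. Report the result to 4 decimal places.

The normal system MᵀM·[α, β]ᵀ = Mᵀw is [[60, 8]; [8, 6]]·[α, β]ᵀ = [204, 40]ᵀ.
Determinant 60·6 − 8² = 296.
α = (204·6 − 8·40)/296 = 113/37; β = (60·40 − 8·204)/296 = 96/37.
At u = 1: ŵ = (113/37)·(1) + (96/37)·(1) = 209/37.

ŵ = 5.6486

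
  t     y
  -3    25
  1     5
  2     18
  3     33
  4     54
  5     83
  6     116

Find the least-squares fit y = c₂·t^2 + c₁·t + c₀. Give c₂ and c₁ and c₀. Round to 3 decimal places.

c₂ = 2.952, c₁ = 1.304, c₀ = 2.186

Compute the Gram sums: Σt^2·t^2 = 2356, Σt^2·t = 414, Σt^2 = 100, Σt·t = 100, Σt = 18, Σ1 = 7.
Moment sums: Σt^2·y = 7714, Σt·y = 1392, Σy = 334.
So AᵀA·[c₂, c₁, c₀]ᵀ = Aᵀy: [[2356, 414, 100]; [414, 100, 18]; [100, 18, 7]]·[c₂, c₁, c₀]ᵀ = [7714, 1392, 334]ᵀ.
Row-reducing yields c₂ = 43418/14707, c₁ = 19185/14707, c₀ = 4592/2101.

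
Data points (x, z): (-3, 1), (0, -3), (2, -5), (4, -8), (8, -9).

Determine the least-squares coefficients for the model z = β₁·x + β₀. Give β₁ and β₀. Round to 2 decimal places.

The normal system MᵀM·[β₁, β₀]ᵀ = Mᵀz is [[93, 11]; [11, 5]]·[β₁, β₀]ᵀ = [-117, -24]ᵀ.
Determinant 93·5 − 11² = 344.
β₁ = ((-117)·5 − 11·(-24))/344 = -321/344; β₀ = (93·(-24) − 11·(-117))/344 = -945/344.

β₁ = -0.93, β₀ = -2.75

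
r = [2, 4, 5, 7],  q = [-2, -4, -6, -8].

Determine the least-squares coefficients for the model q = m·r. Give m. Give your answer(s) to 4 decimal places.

m = -1.1277

Entries of XᵀX: Σr·r = 94.
Right-hand side: Σr·q = -106.
Hence m = -106 / 94 ≈ -1.12766.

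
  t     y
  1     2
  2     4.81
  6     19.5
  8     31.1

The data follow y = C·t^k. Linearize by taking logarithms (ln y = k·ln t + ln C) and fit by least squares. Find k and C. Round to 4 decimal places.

k = 1.3053, C = 1.9707

Linearized form: ln y = k·ln t + ln C. From the 4 transformed points,
Σln t = 4.5643, Σ(ln t)² = 8.0149, Σln y = 8.6715, Σln t·ln y = 13.5585.
Equations: 8.0149·k + 4.5643·ln C = 13.5585;  4.5643·k + 4·ln C = 8.6715.
Slope k = (n·Σln t·ln y − Σln t·Σln y)/(n·Σ(ln t)² − (Σln t)²) = (4·13.5585 − 4.5643·8.6715)/11.2265 = 1.30533; ln C = (Σln y − k·Σln t)/n = 0.67837, so C = exp(0.67837) = 1.97066.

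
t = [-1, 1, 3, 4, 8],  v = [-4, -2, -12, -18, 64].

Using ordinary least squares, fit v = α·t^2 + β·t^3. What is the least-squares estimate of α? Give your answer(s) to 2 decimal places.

α = -3.08

MᵀM·[α, β]ᵀ = Mᵀv reads: 4435·α + 34035·β = 3694;  34035·α + 266971·β = 31294.
Δ = 4435·266971 − 34035² = 25635160.
α = (3694·266971 − 34035·31294)/25635160 = -9862552/3204395; β = (4435·31294 − 34035·3694)/25635160 = 326590/640879.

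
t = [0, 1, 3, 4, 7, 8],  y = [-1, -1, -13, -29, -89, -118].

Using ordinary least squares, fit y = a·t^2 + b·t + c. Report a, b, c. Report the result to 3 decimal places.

Sums needed: Σt^2·t^2 = 6835, Σt^2·t = 947, Σt^2 = 139, Σt·t = 139, Σt = 23, Σ1 = 6.
And Σt^2·y = -12495, Σt·y = -1723, Σy = -251.
So MᵀM·[a, b, c]ᵀ = Mᵀy: [[6835, 947, 139]; [947, 139, 23]; [139, 23, 6]]·[a, b, c]ᵀ = [-12495, -1723, -251]ᵀ.
Solving the 3×3 system (Gaussian elimination) gives a = -7339/3666, b = 4925/3666, c = -370/611.

a = -2.002, b = 1.343, c = -0.606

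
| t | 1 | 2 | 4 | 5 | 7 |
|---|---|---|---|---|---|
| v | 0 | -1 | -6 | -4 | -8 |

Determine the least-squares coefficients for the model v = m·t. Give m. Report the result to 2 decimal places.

Setting ∂/∂m … = 0 gives: 95·m = -102.
(Σt·t = 95, Σt·v = -102.)
m = (-102)/95 = -1.07368.

m = -1.07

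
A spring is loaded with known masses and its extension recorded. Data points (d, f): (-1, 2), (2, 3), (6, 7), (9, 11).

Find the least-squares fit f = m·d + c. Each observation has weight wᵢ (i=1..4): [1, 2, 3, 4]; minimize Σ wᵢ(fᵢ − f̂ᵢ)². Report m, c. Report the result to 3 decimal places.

m = 0.998, c = 1.610

With design matrix A, AᵀWA = [[441, 57]; [57, 10]] and AᵀWf = [532, 73]ᵀ.
Determinant 441·10 − 57² = 1161.
m = (532·10 − 57·73)/1161 = 1159/1161; c = (441·73 − 57·532)/1161 = 623/387.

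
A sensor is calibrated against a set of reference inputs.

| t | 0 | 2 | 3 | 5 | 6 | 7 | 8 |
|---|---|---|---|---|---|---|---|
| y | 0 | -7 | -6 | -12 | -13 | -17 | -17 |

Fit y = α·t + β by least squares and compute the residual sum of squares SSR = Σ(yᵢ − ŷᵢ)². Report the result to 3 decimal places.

SSR = 8.807

Setting ∂/∂α … = 0 gives: 187·α + 31·β = -425;  31·α + 7·β = -72.
(Σt·t = 187, Σt = 31, Σ1 = 7, Σt·y = -425, Σy = -72.)
Δ = 187·7 − 31² = 348.
α = ((-425)·7 − 31·(-72))/348 = -743/348; β = (187·(-72) − 31·(-425))/348 = -289/348.
Residuals: 289/348, -661/348, 215/174, -43/87, 223/348, -71/58, 317/348; SSR = 3065/348.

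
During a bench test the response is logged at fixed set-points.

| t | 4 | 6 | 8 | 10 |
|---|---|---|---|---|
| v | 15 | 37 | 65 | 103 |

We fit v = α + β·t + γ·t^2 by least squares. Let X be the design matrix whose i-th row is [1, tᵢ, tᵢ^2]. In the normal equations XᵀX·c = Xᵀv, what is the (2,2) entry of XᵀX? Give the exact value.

Row 2 ↔ basis t, column 2 ↔ basis t, so (XᵀX)_{2,2} = Σᵢ (t)·(t) = (4)·(4) + (6)·(6) + (8)·(8) + (10)·(10) = 216.

216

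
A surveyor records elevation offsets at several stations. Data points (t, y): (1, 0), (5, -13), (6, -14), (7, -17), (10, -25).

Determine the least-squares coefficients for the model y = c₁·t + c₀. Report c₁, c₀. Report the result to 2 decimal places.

c₁ = -2.75, c₀ = 2.16

Forming XᵀX = [[211, 29]; [29, 5]] and Xᵀy = [-518, -69]ᵀ gives XᵀX·[c₁, c₀]ᵀ = Xᵀy.
Determinant 211·5 − 29² = 214.
c₁ = ((-518)·5 − 29·(-69))/214 = -589/214; c₀ = (211·(-69) − 29·(-518))/214 = 463/214.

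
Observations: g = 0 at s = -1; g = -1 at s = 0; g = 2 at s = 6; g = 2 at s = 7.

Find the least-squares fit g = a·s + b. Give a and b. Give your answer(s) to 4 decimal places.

a = 0.3400, b = -0.2700

Sums needed: Σs·s = 86, Σs = 12, Σ1 = 4.
Right-hand side: Σs·g = 26, Σg = 3.
So MᵀM·[a, b]ᵀ = Mᵀg: [[86, 12]; [12, 4]]·[a, b]ᵀ = [26, 3]ᵀ.
Eliminating b: 4·(row 1) − 12·(row 2) gives 200·a = 4·26 − 12·3 = 68, so a = 17/50.
Then b = (3 − 12·(17/50))/4 = -27/100.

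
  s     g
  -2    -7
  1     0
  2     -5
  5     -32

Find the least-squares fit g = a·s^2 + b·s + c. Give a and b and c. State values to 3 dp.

Forming XᵀX = [[658, 126, 34]; [126, 34, 6]; [34, 6, 4]] and Xᵀg = [-848, -156, -44]ᵀ gives XᵀX·[a, b, c]ᵀ = Xᵀg.
Inverting the 3×3 Gram matrix, [a, b, c]ᵀ = [-17/12, 13/20, 1/15]ᵀ.

a = -1.417, b = 0.650, c = 0.067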